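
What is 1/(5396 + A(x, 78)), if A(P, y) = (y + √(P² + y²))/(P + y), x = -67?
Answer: 653774/3532389783 - 11*√10573/3532389783 ≈ 0.00018476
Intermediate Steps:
A(P, y) = (y + √(P² + y²))/(P + y)
1/(5396 + A(x, 78)) = 1/(5396 + (78 + √((-67)² + 78²))/(-67 + 78)) = 1/(5396 + (78 + √(4489 + 6084))/11) = 1/(5396 + (78 + √10573)/11) = 1/(5396 + (78/11 + √10573/11)) = 1/(59434/11 + √10573/11)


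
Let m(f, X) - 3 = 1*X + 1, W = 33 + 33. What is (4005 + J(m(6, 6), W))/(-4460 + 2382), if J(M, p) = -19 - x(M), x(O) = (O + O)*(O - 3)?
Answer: -1923/1039 ≈ -1.8508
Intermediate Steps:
x(O) = 2*O*(-3 + O) (x(O) = (2*O)*(-3 + O) = 2*O*(-3 + O))
W = 66
m(f, X) = 4 + X (m(f, X) = 3 + (1*X + 1) = 3 + (X + 1) = 3 + (1 + X) = 4 + X)
J(M, p) = -19 - 2*M*(-3 + M)
(4005 + J(m(6, 6), W))/(-4460 + 2382) = (4005 + (-19 - 2*(4 + 6)*(-3 + (4 + 6))))/(-4460 + 2382) = (4005 + (-19 - 2*10*(-3 + 10)))/(-2078) = (4005 + (-19 - 2*10*7))*(-1/2078) = (4005 + (-19 - 140))*(-1/2078) = (4005 - 159)*(-1/2078) = 3846*(-1/2078) = -1923/1039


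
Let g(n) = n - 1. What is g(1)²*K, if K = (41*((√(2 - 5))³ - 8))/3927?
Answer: 0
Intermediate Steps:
g(n) = -1 + n
K = -328/3927 - 41*I*√3/1309 (K = (41*((√(-3))³ - 8))*(1/3927) = (41*((I*√3)³ - 8))*(1/3927) = (41*(-3*I*√3 - 8))*(1/3927) = (41*(-8 - 3*I*√3))*(1/3927) = (-328 - 123*I*√3)*(1/3927) = -328/3927 - 41*I*√3/1309 ≈ -0.083524 - 0.054251*I)
g(1)²*K = (-1 + 1)²*(-328/3927 - 41*I*√3/1309) = 0²*(-328/3927 - 41*I*√3/1309) = 0*(-328/3927 - 41*I*√3/1309) = 0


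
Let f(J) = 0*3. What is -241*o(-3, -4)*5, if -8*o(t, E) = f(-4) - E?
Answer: 1205/2 ≈ 602.50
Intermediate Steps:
f(J) = 0
o(t, E) = E/8 (o(t, E) = -(0 - E)/8 = -(-1)*E/8 = E/8)
-241*o(-3, -4)*5 = -241*(⅛)*(-4)*5 = -(-241)*5/2 = -241*(-5/2) = 1205/2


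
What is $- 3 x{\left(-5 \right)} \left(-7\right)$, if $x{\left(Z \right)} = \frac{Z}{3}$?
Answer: $-35$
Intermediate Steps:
$x{\left(Z \right)} = \frac{Z}{3}$ ($x{\left(Z \right)} = Z \frac{1}{3} = \frac{Z}{3}$)
$- 3 x{\left(-5 \right)} \left(-7\right) = - 3 \cdot \frac{1}{3} \left(-5\right) \left(-7\right) = \left(-3\right) \left(- \frac{5}{3}\right) \left(-7\right) = 5 \left(-7\right) = -35$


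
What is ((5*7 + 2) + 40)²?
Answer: 5929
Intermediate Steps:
((5*7 + 2) + 40)² = ((35 + 2) + 40)² = (37 + 40)² = 77² = 5929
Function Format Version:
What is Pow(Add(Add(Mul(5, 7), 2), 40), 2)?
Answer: 5929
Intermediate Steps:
Pow(Add(Add(Mul(5, 7), 2), 40), 2) = Pow(Add(Add(35, 2), 40), 2) = Pow(Add(37, 40), 2) = Pow(77, 2) = 5929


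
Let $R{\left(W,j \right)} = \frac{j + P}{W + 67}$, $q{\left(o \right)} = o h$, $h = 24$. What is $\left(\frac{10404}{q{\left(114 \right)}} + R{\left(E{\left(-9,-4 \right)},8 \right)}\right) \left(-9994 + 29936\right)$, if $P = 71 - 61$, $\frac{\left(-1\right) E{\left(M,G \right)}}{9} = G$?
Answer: $\frac{310447085}{3914} \approx 79317.0$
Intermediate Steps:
$q{\left(o \right)} = 24 o$ ($q{\left(o \right)} = o 24 = 24 o$)
$E{\left(M,G \right)} = - 9 G$
$P = 10$ ($P = 71 - 61 = 10$)
$R{\left(W,j \right)} = \frac{10 + j}{67 + W}$ ($R{\left(W,j \right)} = \frac{j + 10}{W + 67} = \frac{10 + j}{67 + W}$)
$\left(\frac{10404}{q{\left(114 \right)}} + R{\left(E{\left(-9,-4 \right)},8 \right)}\right) \left(-9994 + 29936\right) = \left(\frac{10404}{24 \cdot 114} + \frac{10 + 8}{67 - -36}\right) \left(-9994 + 29936\right) = \left(\frac{10404}{2736} + \frac{1}{67 + 36} \cdot 18\right) 19942 = \left(10404 \cdot \frac{1}{2736} + \frac{1}{103} \cdot 18\right) 19942 = \left(\frac{289}{76} + \frac{1}{103} \cdot 18\right) 19942 = \left(\frac{289}{76} + \frac{18}{103}\right) 19942 = \frac{31135}{7828} \cdot 19942 = \frac{310447085}{3914}$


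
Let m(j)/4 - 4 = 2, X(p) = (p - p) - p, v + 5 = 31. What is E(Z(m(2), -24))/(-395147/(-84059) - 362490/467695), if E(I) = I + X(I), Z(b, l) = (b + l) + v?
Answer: 0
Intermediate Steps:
v = 26 (v = -5 + 31 = 26)
X(p) = -p (X(p) = 0 - p = -p)
m(j) = 24 (m(j) = 16 + 4*2 = 16 + 8 = 24)
Z(b, l) = 26 + b + l (Z(b, l) = (b + l) + 26 = 26 + b + l)
E(I) = 0 (E(I) = I - I = 0)
E(Z(m(2), -24))/(-395147/(-84059) - 362490/467695) = 0/(-395147/(-84059) - 362490/467695) = 0/(-395147*(-1/84059) - 362490*1/467695) = 0/(395147/84059 - 72498/93539) = 0/(30867545851/7862794801) = 0*(7862794801/30867545851) = 0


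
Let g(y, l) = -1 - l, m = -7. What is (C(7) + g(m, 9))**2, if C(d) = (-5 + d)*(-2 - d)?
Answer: 784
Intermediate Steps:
(C(7) + g(m, 9))**2 = ((10 - 1*7**2 + 3*7) + (-1 - 1*9))**2 = ((10 - 1*49 + 21) + (-1 - 9))**2 = ((10 - 49 + 21) - 10)**2 = (-18 - 10)**2 = (-28)**2 = 784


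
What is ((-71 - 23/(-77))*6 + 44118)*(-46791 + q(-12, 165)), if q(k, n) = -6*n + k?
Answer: -160795820646/77 ≈ -2.0883e+9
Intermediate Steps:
q(k, n) = k - 6*n
((-71 - 23/(-77))*6 + 44118)*(-46791 + q(-12, 165)) = ((-71 - 23/(-77))*6 + 44118)*(-46791 + (-12 - 6*165)) = ((-71 - 23*(-1/77))*6 + 44118)*(-46791 + (-12 - 990)) = ((-71 + 23/77)*6 + 44118)*(-46791 - 1002) = (-5444/77*6 + 44118)*(-47793) = (-32664/77 + 44118)*(-47793) = (3364422/77)*(-47793) = -160795820646/77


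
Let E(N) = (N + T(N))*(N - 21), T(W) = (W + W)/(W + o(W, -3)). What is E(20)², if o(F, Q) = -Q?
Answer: 250000/529 ≈ 472.59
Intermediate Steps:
T(W) = 2*W/(3 + W) (T(W) = (W + W)/(W - 1*(-3)) = (2*W)/(W + 3) = (2*W)/(3 + W) = 2*W/(3 + W))
E(N) = (-21 + N)*(N + 2*N/(3 + N)) (E(N) = (N + 2*N/(3 + N))*(N - 21) = (N + 2*N/(3 + N))*(-21 + N) = (-21 + N)*(N + 2*N/(3 + N)))
E(20)² = (20*(-105 + 20² - 16*20)/(3 + 20))² = (20*(-105 + 400 - 320)/23)² = (20*(1/23)*(-25))² = (-500/23)² = 250000/529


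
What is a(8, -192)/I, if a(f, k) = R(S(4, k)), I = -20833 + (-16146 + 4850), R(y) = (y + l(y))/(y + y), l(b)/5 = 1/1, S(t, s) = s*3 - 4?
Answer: -115/7453928 ≈ -1.5428e-5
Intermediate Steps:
S(t, s) = -4 + 3*s (S(t, s) = 3*s - 4 = -4 + 3*s)
l(b) = 5 (l(b) = 5/1 = 5*1 = 5)
R(y) = (5 + y)/(2*y) (R(y) = (y + 5)/(y + y) = (5 + y)/((2*y)) = (5 + y)*(1/(2*y)) = (5 + y)/(2*y))
I = -32129 (I = -20833 - 11296 = -32129)
a(f, k) = (1 + 3*k)/(2*(-4 + 3*k)) (a(f, k) = (5 + (-4 + 3*k))/(2*(-4 + 3*k)) = (1 + 3*k)/(2*(-4 + 3*k)))
a(8, -192)/I = ((1 + 3*(-192))/(2*(-4 + 3*(-192))))/(-32129) = ((1 - 576)/(2*(-4 - 576)))*(-1/32129) = ((½)*(-575)/(-580))*(-1/32129) = ((½)*(-1/580)*(-575))*(-1/32129) = (115/232)*(-1/32129) = -115/7453928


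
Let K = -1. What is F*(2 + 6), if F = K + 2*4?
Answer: 56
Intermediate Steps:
F = 7 (F = -1 + 2*4 = -1 + 8 = 7)
F*(2 + 6) = 7*(2 + 6) = 7*8 = 56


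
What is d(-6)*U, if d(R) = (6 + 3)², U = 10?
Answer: 810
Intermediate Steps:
d(R) = 81 (d(R) = 9² = 81)
d(-6)*U = 81*10 = 810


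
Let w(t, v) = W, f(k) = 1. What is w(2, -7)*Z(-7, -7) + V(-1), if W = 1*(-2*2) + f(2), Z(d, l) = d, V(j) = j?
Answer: 20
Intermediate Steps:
W = -3 (W = 1*(-2*2) + 1 = 1*(-4) + 1 = -4 + 1 = -3)
w(t, v) = -3
w(2, -7)*Z(-7, -7) + V(-1) = -3*(-7) - 1 = 21 - 1 = 20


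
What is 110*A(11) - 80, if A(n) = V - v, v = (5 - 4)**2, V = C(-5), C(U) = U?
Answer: -740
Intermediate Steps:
V = -5
v = 1 (v = 1**2 = 1)
A(n) = -6 (A(n) = -5 - 1*1 = -5 - 1 = -6)
110*A(11) - 80 = 110*(-6) - 80 = -660 - 80 = -740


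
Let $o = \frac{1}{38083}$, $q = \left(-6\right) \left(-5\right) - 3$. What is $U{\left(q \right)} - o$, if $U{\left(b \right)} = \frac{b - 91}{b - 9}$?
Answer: $- \frac{1218665}{342747} \approx -3.5556$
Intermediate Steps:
$q = 27$ ($q = 30 - 3 = 27$)
$U{\left(b \right)} = \frac{-91 + b}{-9 + b}$
$o = \frac{1}{38083} \approx 2.6258 \cdot 10^{-5}$
$U{\left(q \right)} - o = \frac{-91 + 27}{-9 + 27} - \frac{1}{38083} = \frac{1}{18} \left(-64\right) - \frac{1}{38083} = - \frac{32}{9} - \frac{1}{38083} = - \frac{1218665}{342747}$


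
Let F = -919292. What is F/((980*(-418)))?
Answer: 20893/9310 ≈ 2.2441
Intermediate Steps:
F/((980*(-418))) = -919292/(980*(-418)) = -919292/(-409640) = -919292*(-1/409640) = 20893/9310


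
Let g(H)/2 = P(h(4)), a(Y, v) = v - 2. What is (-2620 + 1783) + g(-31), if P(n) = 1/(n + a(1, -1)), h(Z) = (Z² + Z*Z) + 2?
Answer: -25945/31 ≈ -836.94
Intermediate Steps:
a(Y, v) = -2 + v
h(Z) = 2 + 2*Z² (h(Z) = (Z² + Z²) + 2 = 2*Z² + 2 = 2 + 2*Z²)
P(n) = 1/(-3 + n) (P(n) = 1/(n + (-2 - 1)) = 1/(n - 3) = 1/(-3 + n))
g(H) = 2/31 (g(H) = 2/(-3 + (2 + 2*4²)) = 2/(-3 + (2 + 2*16)) = 2/(-3 + (2 + 32)) = 2/(-3 + 34) = 2/31)
(-2620 + 1783) + g(-31) = (-2620 + 1783) + 2/31 = -837 + 2/31 = -25945/31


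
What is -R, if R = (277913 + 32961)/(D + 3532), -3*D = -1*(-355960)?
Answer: 466311/172682 ≈ 2.7004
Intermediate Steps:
D = -355960/3 (D = -(-1)*(-355960)/3 = -⅓*355960 = -355960/3 ≈ -1.1865e+5)
R = -466311/172682 (R = (277913 + 32961)/(-355960/3 + 3532) = 310874/(-345364/3) = 310874*(-3/345364) = -466311/172682 ≈ -2.7004)
-R = -1*(-466311/172682) = 466311/172682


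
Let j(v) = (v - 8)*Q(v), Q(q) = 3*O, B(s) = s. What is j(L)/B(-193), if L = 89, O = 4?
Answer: -972/193 ≈ -5.0363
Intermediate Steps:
Q(q) = 12 (Q(q) = 3*4 = 12)
j(v) = -96 + 12*v (j(v) = (v - 8)*12 = (-8 + v)*12 = -96 + 12*v)
j(L)/B(-193) = (-96 + 12*89)/(-193) = (-96 + 1068)*(-1/193) = 972*(-1/193) = -972/193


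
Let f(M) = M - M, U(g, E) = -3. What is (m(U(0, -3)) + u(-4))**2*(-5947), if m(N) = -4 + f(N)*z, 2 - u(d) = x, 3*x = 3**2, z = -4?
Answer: -148675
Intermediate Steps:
f(M) = 0
x = 3 (x = (1/3)*3**2 = (1/3)*9 = 3)
u(d) = -1 (u(d) = 2 - 1*3 = 2 - 3 = -1)
m(N) = -4 (m(N) = -4 + 0*(-4) = -4 + 0 = -4)
(m(U(0, -3)) + u(-4))**2*(-5947) = (-4 - 1)**2*(-5947) = (-5)**2*(-5947) = 25*(-5947) = -148675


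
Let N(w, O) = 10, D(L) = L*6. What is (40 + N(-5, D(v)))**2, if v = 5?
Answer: 2500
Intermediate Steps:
D(L) = 6*L
(40 + N(-5, D(v)))**2 = (40 + 10)**2 = 50**2 = 2500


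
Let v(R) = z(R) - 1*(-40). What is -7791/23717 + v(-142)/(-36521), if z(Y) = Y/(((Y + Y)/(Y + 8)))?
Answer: -283894752/866168557 ≈ -0.32776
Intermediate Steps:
z(Y) = 4 + Y/2 (z(Y) = Y/(((2*Y)/(8 + Y))) = Y/((2*Y/(8 + Y))) = Y*((8 + Y)/(2*Y)) = 4 + Y/2)
v(R) = 44 + R/2 (v(R) = (4 + R/2) - 1*(-40) = (4 + R/2) + 40 = 44 + R/2)
-7791/23717 + v(-142)/(-36521) = -7791/23717 + (44 + (½)*(-142))/(-36521) = -7791*1/23717 + (44 - 71)*(-1/36521) = -7791/23717 - 27*(-1/36521) = -7791/23717 + 27/36521 = -283894752/866168557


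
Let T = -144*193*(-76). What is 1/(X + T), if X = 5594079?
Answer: 1/7706271 ≈ 1.2976e-7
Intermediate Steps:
T = 2112192 (T = -27792*(-76) = 2112192)
1/(X + T) = 1/(5594079 + 2112192) = 1/7706271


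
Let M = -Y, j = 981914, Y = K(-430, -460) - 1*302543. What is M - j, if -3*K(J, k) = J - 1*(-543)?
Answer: -2038000/3 ≈ -6.7933e+5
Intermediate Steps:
K(J, k) = -181 - J/3 (K(J, k) = -(J - 1*(-543))/3 = -(J + 543)/3 = -(543 + J)/3 = -181 - J/3)
Y = -907742/3 (Y = (-181 - ⅓*(-430)) - 1*302543 = (-181 + 430/3) - 302543 = -113/3 - 302543 = -907742/3 ≈ -3.0258e+5)
M = 907742/3 (M = -1*(-907742/3) = 907742/3 ≈ 3.0258e+5)
M - j = 907742/3 - 1*981914 = 907742/3 - 981914 = -2038000/3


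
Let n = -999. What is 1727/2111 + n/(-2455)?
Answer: 6348674/5182505 ≈ 1.2250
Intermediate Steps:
1727/2111 + n/(-2455) = 1727/2111 - 999/(-2455) = 1727*(1/2111) - 999*(-1/2455) = 1727/2111 + 999/2455 = 6348674/5182505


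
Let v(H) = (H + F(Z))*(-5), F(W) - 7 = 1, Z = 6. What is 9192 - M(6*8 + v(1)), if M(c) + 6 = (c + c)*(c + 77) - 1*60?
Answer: 8778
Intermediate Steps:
F(W) = 8 (F(W) = 7 + 1 = 8)
v(H) = -40 - 5*H (v(H) = (H + 8)*(-5) = (8 + H)*(-5) = -40 - 5*H)
M(c) = -66 + 2*c*(77 + c) (M(c) = -6 + ((c + c)*(c + 77) - 1*60) = -6 + ((2*c)*(77 + c) - 60) = -6 + (2*c*(77 + c) - 60) = -6 + (-60 + 2*c*(77 + c)) = -66 + 2*c*(77 + c))
9192 - M(6*8 + v(1)) = 9192 - (-66 + 2*(6*8 + (-40 - 5*1))² + 154*(6*8 + (-40 - 5*1))) = 9192 - (-66 + 2*(48 + (-40 - 5))² + 154*(48 + (-40 - 5))) = 9192 - (-66 + 2*(48 - 45)² + 154*(48 - 45)) = 9192 - (-66 + 2*3² + 154*3) = 9192 - (-66 + 2*9 + 462) = 9192 - (-66 + 18 + 462) = 9192 - 1*414 = 9192 - 414 = 8778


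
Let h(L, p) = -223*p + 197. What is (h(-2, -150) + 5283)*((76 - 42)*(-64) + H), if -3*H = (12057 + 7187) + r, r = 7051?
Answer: -425933130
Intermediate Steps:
h(L, p) = 197 - 223*p
H = -8765 (H = -((12057 + 7187) + 7051)/3 = -(19244 + 7051)/3 = -⅓*26295 = -8765)
(h(-2, -150) + 5283)*((76 - 42)*(-64) + H) = ((197 - 223*(-150)) + 5283)*((76 - 42)*(-64) - 8765) = ((197 + 33450) + 5283)*(34*(-64) - 8765) = (33647 + 5283)*(-2176 - 8765) = 38930*(-10941) = -425933130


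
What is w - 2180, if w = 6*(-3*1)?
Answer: -2198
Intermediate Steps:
w = -18 (w = 6*(-3) = -18)
w - 2180 = -18 - 2180 = -2198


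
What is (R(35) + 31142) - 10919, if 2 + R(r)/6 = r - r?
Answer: 20211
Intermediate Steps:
R(r) = -12 (R(r) = -12 + 6*(r - r) = -12 + 6*0 = -12 + 0 = -12)
(R(35) + 31142) - 10919 = (-12 + 31142) - 10919 = 31130 - 10919 = 20211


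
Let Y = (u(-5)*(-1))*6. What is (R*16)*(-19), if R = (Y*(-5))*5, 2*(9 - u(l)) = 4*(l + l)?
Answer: -1322400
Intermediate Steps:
u(l) = 9 - 4*l (u(l) = 9 - 2*(l + l) = 9 - 2*2*l = 9 - 4*l)
Y = -174 (Y = ((9 - 4*(-5))*(-1))*6 = ((9 + 20)*(-1))*6 = (29*(-1))*6 = -29*6 = -174)
R = 4350 (R = -174*(-5)*5 = 870*5 = 4350)
(R*16)*(-19) = (4350*16)*(-19) = 69600*(-19) = -1322400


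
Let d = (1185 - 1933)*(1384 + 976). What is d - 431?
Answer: -1765711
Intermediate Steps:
d = -1765280 (d = -748*2360 = -1765280)
d - 431 = -1765280 - 431 = -1765711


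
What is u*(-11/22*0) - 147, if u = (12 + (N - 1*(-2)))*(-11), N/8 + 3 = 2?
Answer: -147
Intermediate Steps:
N = -8 (N = -24 + 8*2 = -24 + 16 = -8)
u = -66 (u = (12 + (-8 - 1*(-2)))*(-11) = (12 + (-8 + 2))*(-11) = (12 - 6)*(-11) = 6*(-11) = -66)
u*(-11/22*0) - 147 = -66*(-11/22)*0 - 147 = -66*(-11*1/22)*0 - 147 = -(-33)*0 - 147 = -66*0 - 147 = 0 - 147 = -147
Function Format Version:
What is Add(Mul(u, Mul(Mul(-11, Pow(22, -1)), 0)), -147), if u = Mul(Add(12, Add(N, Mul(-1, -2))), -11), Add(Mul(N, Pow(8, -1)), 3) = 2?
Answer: -147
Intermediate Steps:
N = -8 (N = Add(-24, Mul(8, 2)) = Add(-24, 16) = -8)
u = -66 (u = Mul(Add(12, Add(-8, Mul(-1, -2))), -11) = Mul(Add(12, Add(-8, 2)), -11) = Mul(Add(12, -6), -11) = Mul(6, -11) = -66)
Add(Mul(u, Mul(Mul(-11, Pow(22, -1)), 0)), -147) = Add(Mul(-66, Mul(Mul(-11, Pow(22, -1)), 0)), -147) = Add(Mul(-66, Mul(Mul(-11, Rational(1, 22)), 0)), -147) = Add(Mul(-66, Mul(Rational(-1, 2), 0)), -147) = Add(Mul(-66, 0), -147) = Add(0, -147) = -147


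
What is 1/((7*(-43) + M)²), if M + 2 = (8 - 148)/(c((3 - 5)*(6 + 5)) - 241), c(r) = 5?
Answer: 3481/318336964 ≈ 1.0935e-5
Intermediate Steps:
M = -83/59 (M = -2 + (8 - 148)/(5 - 241) = -2 - 140/(-236) = -2 - 140*(-1/236) = -2 + 35/59 = -83/59 ≈ -1.4068)
1/((7*(-43) + M)²) = 1/((7*(-43) - 83/59)²) = 1/((-301 - 83/59)²) = 1/((-17842/59)²) = 1/(318336964/3481) = 3481/318336964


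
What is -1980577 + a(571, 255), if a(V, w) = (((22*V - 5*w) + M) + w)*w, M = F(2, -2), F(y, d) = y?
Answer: 963143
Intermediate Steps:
M = 2
a(V, w) = w*(2 - 4*w + 22*V) (a(V, w) = (((22*V - 5*w) + 2) + w)*w = (((-5*w + 22*V) + 2) + w)*w = ((2 - 5*w + 22*V) + w)*w = (2 - 4*w + 22*V)*w = w*(2 - 4*w + 22*V))
-1980577 + a(571, 255) = -1980577 + 2*255*(1 - 2*255 + 11*571) = -1980577 + 2*255*(1 - 510 + 6281) = -1980577 + 2*255*5772 = -1980577 + 2943720 = 963143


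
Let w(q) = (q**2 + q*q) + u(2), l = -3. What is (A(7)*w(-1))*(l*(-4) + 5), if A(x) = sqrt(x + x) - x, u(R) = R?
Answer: -476 + 68*sqrt(14) ≈ -221.57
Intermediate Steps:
A(x) = -x + sqrt(2)*sqrt(x) (A(x) = sqrt(2*x) - x = sqrt(2)*sqrt(x) - x = -x + sqrt(2)*sqrt(x))
w(q) = 2 + 2*q**2 (w(q) = (q**2 + q*q) + 2 = (q**2 + q**2) + 2 = 2*q**2 + 2 = 2 + 2*q**2)
(A(7)*w(-1))*(l*(-4) + 5) = ((-1*7 + sqrt(2)*sqrt(7))*(2 + 2*(-1)**2))*(-3*(-4) + 5) = ((-7 + sqrt(14))*(2 + 2*1))*(12 + 5) = ((-7 + sqrt(14))*(2 + 2))*17 = ((-7 + sqrt(14))*4)*17 = (-28 + 4*sqrt(14))*17 = -476 + 68*sqrt(14)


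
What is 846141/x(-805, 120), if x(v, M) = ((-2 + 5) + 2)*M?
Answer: 282047/200 ≈ 1410.2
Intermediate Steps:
x(v, M) = 5*M (x(v, M) = (3 + 2)*M = 5*M)
846141/x(-805, 120) = 846141/((5*120)) = 846141/600 = 846141*(1/600) = 282047/200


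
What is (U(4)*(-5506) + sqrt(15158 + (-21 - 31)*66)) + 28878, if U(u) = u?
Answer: 6854 + sqrt(11726) ≈ 6962.3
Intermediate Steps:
(U(4)*(-5506) + sqrt(15158 + (-21 - 31)*66)) + 28878 = (4*(-5506) + sqrt(15158 + (-21 - 31)*66)) + 28878 = (-22024 + sqrt(15158 - 52*66)) + 28878 = (-22024 + sqrt(15158 - 3432)) + 28878 = (-22024 + sqrt(11726)) + 28878 = 6854 + sqrt(11726)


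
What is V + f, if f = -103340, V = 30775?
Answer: -72565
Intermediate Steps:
V + f = 30775 - 103340 = -72565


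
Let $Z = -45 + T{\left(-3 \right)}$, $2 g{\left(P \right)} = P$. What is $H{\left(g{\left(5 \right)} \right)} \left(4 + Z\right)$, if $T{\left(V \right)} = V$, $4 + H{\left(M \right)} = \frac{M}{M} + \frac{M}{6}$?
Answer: $\frac{341}{3} \approx 113.67$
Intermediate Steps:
$g{\left(P \right)} = \frac{P}{2}$
$H{\left(M \right)} = -3 + \frac{M}{6}$ ($H{\left(M \right)} = -4 + \left(\frac{M}{M} + \frac{M}{6}\right) = -4 + \left(1 + M \frac{1}{6}\right) = -4 + \left(1 + \frac{M}{6}\right) = -3 + \frac{M}{6}$)
$Z = -48$ ($Z = -45 - 3 = -48$)
$H{\left(g{\left(5 \right)} \right)} \left(4 + Z\right) = \left(-3 + \frac{\frac{1}{2} \cdot 5}{6}\right) \left(4 - 48\right) = \left(-3 + \frac{1}{6} \cdot \frac{5}{2}\right) \left(-44\right) = \left(-3 + \frac{5}{12}\right) \left(-44\right) = \left(- \frac{31}{12}\right) \left(-44\right) = \frac{341}{3}$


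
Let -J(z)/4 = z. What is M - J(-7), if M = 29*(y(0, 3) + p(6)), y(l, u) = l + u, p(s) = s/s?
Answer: 88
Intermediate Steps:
J(z) = -4*z
p(s) = 1
M = 116 (M = 29*((0 + 3) + 1) = 29*(3 + 1) = 29*4 = 116)
M - J(-7) = 116 - (-4)*(-7) = 116 - 1*28 = 116 - 28 = 88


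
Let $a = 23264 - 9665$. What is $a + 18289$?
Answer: $31888$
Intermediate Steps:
$a = 13599$
$a + 18289 = 13599 + 18289 = 31888$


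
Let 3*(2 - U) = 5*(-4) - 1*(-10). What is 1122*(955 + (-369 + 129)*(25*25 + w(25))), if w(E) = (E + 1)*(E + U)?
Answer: -379600650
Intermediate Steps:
U = 16/3 (U = 2 - (5*(-4) - 1*(-10))/3 = 2 - (-20 + 10)/3 = 2 - ⅓*(-10) = 2 + 10/3 = 16/3 ≈ 5.3333)
w(E) = (1 + E)*(16/3 + E) (w(E) = (E + 1)*(E + 16/3) = (1 + E)*(16/3 + E))
1122*(955 + (-369 + 129)*(25*25 + w(25))) = 1122*(955 + (-369 + 129)*(25*25 + (16/3 + 25² + (19/3)*25))) = 1122*(955 - 240*(625 + (16/3 + 625 + 475/3))) = 1122*(955 - 240*(625 + 2366/3)) = 1122*(955 - 240*4241/3) = 1122*(955 - 339280) = 1122*(-338325) = -379600650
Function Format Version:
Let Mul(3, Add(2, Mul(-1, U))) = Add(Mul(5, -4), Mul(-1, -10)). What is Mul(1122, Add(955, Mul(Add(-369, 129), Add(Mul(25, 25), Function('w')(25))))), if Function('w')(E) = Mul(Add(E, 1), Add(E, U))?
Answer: -379600650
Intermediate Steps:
U = Rational(16, 3) (U = Add(2, Mul(Rational(-1, 3), Add(Mul(5, -4), Mul(-1, -10)))) = Add(2, Mul(Rational(-1, 3), Add(-20, 10))) = Add(2, Mul(Rational(-1, 3), -10)) = Add(2, Rational(10, 3)) = Rational(16, 3) ≈ 5.3333)
Function('w')(E) = Mul(Add(1, E), Add(Rational(16, 3), E)) (Function('w')(E) = Mul(Add(E, 1), Add(E, Rational(16, 3))) = Mul(Add(1, E), Add(Rational(16, 3), E)))
Mul(1122, Add(955, Mul(Add(-369, 129), Add(Mul(25, 25), Function('w')(25))))) = Mul(1122, Add(955, Mul(Add(-369, 129), Add(Mul(25, 25), Add(Rational(16, 3), Pow(25, 2), Mul(Rational(19, 3), 25)))))) = Mul(1122, Add(955, Mul(-240, Add(625, Add(Rational(16, 3), 625, Rational(475, 3)))))) = Mul(1122, Add(955, Mul(-240, Add(625, Rational(2366, 3))))) = Mul(1122, Add(955, Mul(-240, Rational(4241, 3)))) = Mul(1122, Add(955, -339280)) = Mul(1122, -338325) = -379600650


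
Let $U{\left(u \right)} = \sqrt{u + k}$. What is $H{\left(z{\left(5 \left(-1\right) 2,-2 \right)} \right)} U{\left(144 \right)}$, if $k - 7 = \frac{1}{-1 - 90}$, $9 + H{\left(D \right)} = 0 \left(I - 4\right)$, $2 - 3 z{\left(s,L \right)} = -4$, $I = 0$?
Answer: $- \frac{18 \sqrt{312585}}{91} \approx -110.59$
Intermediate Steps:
$z{\left(s,L \right)} = 2$ ($z{\left(s,L \right)} = \frac{2}{3} - - \frac{4}{3} = \frac{2}{3} + \frac{4}{3} = 2$)
$H{\left(D \right)} = -9$ ($H{\left(D \right)} = -9 + 0 \left(0 - 4\right) = -9 + 0 \left(-4\right) = -9 + 0 = -9$)
$k = \frac{636}{91}$ ($k = 7 + \frac{1}{-1 - 90} = 7 + \frac{1}{-91} = 7 - \frac{1}{91} = \frac{636}{91} \approx 6.989$)
$U{\left(u \right)} = \sqrt{\frac{636}{91} + u}$ ($U{\left(u \right)} = \sqrt{u + \frac{636}{91}} = \sqrt{\frac{636}{91} + u}$)
$H{\left(z{\left(5 \left(-1\right) 2,-2 \right)} \right)} U{\left(144 \right)} = - 9 \frac{\sqrt{57876 + 8281 \cdot 144}}{91} = - 9 \frac{\sqrt{57876 + 1192464}}{91} = - 9 \frac{\sqrt{1250340}}{91} = - 9 \frac{2 \sqrt{312585}}{91} = - \frac{18 \sqrt{312585}}{91}$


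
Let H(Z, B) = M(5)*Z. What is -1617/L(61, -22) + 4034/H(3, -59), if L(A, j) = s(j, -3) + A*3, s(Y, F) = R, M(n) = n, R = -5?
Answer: 693797/2670 ≈ 259.85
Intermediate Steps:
H(Z, B) = 5*Z
s(Y, F) = -5
L(A, j) = -5 + 3*A (L(A, j) = -5 + A*3 = -5 + 3*A)
-1617/L(61, -22) + 4034/H(3, -59) = -1617/(-5 + 3*61) + 4034/((5*3)) = -1617/(-5 + 183) + 4034/15 = -1617/178 + 4034*(1/15) = -1617*1/178 + 4034/15 = -1617/178 + 4034/15 = 693797/2670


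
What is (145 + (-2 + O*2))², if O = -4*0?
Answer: 20449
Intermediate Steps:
O = 0
(145 + (-2 + O*2))² = (145 + (-2 + 0*2))² = (145 + (-2 + 0))² = (145 - 2)² = 143² = 20449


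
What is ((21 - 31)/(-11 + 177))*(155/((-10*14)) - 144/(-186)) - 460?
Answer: -33138795/72044 ≈ -459.98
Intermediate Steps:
((21 - 31)/(-11 + 177))*(155/((-10*14)) - 144/(-186)) - 460 = (-10/166)*(155/(-140) - 144*(-1/186)) - 460 = (-10*1/166)*(155*(-1/140) + 24/31) - 460 = -5*(-31/28 + 24/31)/83 - 460 = -5/83*(-289/868) - 460 = 1445/72044 - 460 = -33138795/72044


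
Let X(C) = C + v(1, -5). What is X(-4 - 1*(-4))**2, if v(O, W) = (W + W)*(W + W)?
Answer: 10000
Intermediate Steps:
v(O, W) = 4*W**2 (v(O, W) = (2*W)*(2*W) = 4*W**2)
X(C) = 100 + C (X(C) = C + 4*(-5)**2 = C + 4*25 = C + 100 = 100 + C)
X(-4 - 1*(-4))**2 = (100 + (-4 - 1*(-4)))**2 = (100 + (-4 + 4))**2 = (100 + 0)**2 = 100**2 = 10000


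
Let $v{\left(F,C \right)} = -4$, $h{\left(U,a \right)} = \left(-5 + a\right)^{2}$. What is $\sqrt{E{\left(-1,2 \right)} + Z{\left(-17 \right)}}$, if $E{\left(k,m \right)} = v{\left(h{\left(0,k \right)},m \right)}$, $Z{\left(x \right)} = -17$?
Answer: $i \sqrt{21} \approx 4.5826 i$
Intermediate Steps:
$E{\left(k,m \right)} = -4$
$\sqrt{E{\left(-1,2 \right)} + Z{\left(-17 \right)}} = \sqrt{-4 - 17} = \sqrt{-21} = i \sqrt{21}$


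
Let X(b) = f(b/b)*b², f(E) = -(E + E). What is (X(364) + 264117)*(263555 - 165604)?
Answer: -85707125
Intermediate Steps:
f(E) = -2*E
X(b) = -2*b² (X(b) = (-2*b/b)*b² = (-2*1)*b² = -2*b²)
(X(364) + 264117)*(263555 - 165604) = (-2*364² + 264117)*(263555 - 165604) = (-2*132496 + 264117)*97951 = (-264992 + 264117)*97951 = -875*97951 = -85707125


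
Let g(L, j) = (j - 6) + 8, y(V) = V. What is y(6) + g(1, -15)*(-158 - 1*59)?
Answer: 2827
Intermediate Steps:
g(L, j) = 2 + j (g(L, j) = (-6 + j) + 8 = 2 + j)
y(6) + g(1, -15)*(-158 - 1*59) = 6 + (2 - 15)*(-158 - 1*59) = 6 - 13*(-158 - 59) = 6 - 13*(-217) = 6 + 2821 = 2827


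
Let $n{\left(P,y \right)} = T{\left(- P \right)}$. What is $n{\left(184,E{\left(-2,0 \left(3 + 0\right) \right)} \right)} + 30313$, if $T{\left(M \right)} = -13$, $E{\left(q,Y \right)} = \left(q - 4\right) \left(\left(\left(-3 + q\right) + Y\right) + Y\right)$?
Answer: $30300$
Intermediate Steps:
$E{\left(q,Y \right)} = \left(-4 + q\right) \left(-3 + q + 2 Y\right)$ ($E{\left(q,Y \right)} = \left(-4 + q\right) \left(\left(-3 + Y + q\right) + Y\right) = \left(-4 + q\right) \left(-3 + q + 2 Y\right)$)
$n{\left(P,y \right)} = -13$
$n{\left(184,E{\left(-2,0 \left(3 + 0\right) \right)} \right)} + 30313 = -13 + 30313 = 30300$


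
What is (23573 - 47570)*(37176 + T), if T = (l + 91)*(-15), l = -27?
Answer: -869075352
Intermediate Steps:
T = -960 (T = (-27 + 91)*(-15) = 64*(-15) = -960)
(23573 - 47570)*(37176 + T) = (23573 - 47570)*(37176 - 960) = -23997*36216 = -869075352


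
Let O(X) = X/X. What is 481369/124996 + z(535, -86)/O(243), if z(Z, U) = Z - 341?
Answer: 24730593/124996 ≈ 197.85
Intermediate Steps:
z(Z, U) = -341 + Z
O(X) = 1
481369/124996 + z(535, -86)/O(243) = 481369/124996 + (-341 + 535)/1 = 481369*(1/124996) + 194*1 = 481369/124996 + 194 = 24730593/124996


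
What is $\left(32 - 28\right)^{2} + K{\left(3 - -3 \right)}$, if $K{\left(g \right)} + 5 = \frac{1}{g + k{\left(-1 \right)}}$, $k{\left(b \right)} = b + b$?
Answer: $\frac{45}{4} \approx 11.25$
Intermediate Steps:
$k{\left(b \right)} = 2 b$
$K{\left(g \right)} = -5 + \frac{1}{-2 + g}$ ($K{\left(g \right)} = -5 + \frac{1}{g + 2 \left(-1\right)} = -5 + \frac{1}{g - 2} = -5 + \frac{1}{-2 + g}$)
$\left(32 - 28\right)^{2} + K{\left(3 - -3 \right)} = \left(32 - 28\right)^{2} + \frac{11 - 5 \left(3 - -3\right)}{-2 + \left(3 - -3\right)} = 4^{2} + \frac{11 - 5 \left(3 + 3\right)}{-2 + \left(3 + 3\right)} = 16 + \frac{11 - 30}{-2 + 6} = 16 + \frac{11 - 30}{4} = 16 + \frac{1}{4} \left(-19\right) = 16 - \frac{19}{4} = \frac{45}{4}$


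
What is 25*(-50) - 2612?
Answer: -3862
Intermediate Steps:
25*(-50) - 2612 = -1250 - 2612 = -3862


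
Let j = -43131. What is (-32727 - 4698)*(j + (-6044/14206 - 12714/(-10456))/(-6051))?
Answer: 120902318592862528525/74900254228 ≈ 1.6142e+9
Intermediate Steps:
(-32727 - 4698)*(j + (-6044/14206 - 12714/(-10456))/(-6051)) = (-32727 - 4698)*(-43131 + (-6044/14206 - 12714/(-10456))/(-6051)) = -37425*(-43131 + (-6044*1/14206 - 12714*(-1/10456))*(-1/6051)) = -37425*(-43131 + (-3022/7103 + 6357/5228)*(-1/6051)) = -37425*(-43131 + (29354755/37134484)*(-1/6051)) = -37425*(-43131 - 29354755/224700762684) = -37425*(-9691568624678359/224700762684) = 120902318592862528525/74900254228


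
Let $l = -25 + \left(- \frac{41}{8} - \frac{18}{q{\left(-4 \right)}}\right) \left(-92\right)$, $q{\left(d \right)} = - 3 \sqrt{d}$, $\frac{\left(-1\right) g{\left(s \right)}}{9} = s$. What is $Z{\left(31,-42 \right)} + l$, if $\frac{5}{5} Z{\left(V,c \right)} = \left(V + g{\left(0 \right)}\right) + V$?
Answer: $\frac{1017}{2} + 276 i \approx 508.5 + 276.0 i$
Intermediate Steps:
$g{\left(s \right)} = - 9 s$
$Z{\left(V,c \right)} = 2 V$ ($Z{\left(V,c \right)} = \left(V - 0\right) + V = \left(V + 0\right) + V = V + V = 2 V$)
$l = \frac{893}{2} + 276 i$ ($l = -25 + \left(- \frac{41}{8} - \frac{18}{\left(-3\right) \sqrt{-4}}\right) \left(-92\right) = -25 + \left(\left(-41\right) \frac{1}{8} - \frac{18}{\left(-3\right) 2 i}\right) \left(-92\right) = -25 + \left(- \frac{41}{8} - \frac{18}{\left(-6\right) i}\right) \left(-92\right) = -25 + \left(- \frac{41}{8} - 18 \frac{i}{6}\right) \left(-92\right) = -25 + \left(- \frac{41}{8} - 3 i\right) \left(-92\right) = -25 + \left(\frac{943}{2} + 276 i\right) = \frac{893}{2} + 276 i \approx 446.5 + 276.0 i$)
$Z{\left(31,-42 \right)} + l = 2 \cdot 31 + \left(\frac{893}{2} + 276 i\right) = 62 + \left(\frac{893}{2} + 276 i\right) = \frac{1017}{2} + 276 i$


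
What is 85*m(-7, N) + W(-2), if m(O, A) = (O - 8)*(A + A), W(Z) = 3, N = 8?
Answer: -20397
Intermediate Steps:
m(O, A) = 2*A*(-8 + O) (m(O, A) = (-8 + O)*(2*A) = 2*A*(-8 + O))
85*m(-7, N) + W(-2) = 85*(2*8*(-8 - 7)) + 3 = 85*(2*8*(-15)) + 3 = 85*(-240) + 3 = -20400 + 3 = -20397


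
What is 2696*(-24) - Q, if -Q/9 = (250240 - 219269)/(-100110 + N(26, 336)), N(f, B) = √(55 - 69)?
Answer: -324246088192773/5011006057 - 278739*I*√14/10022012114 ≈ -64707.0 - 0.00010407*I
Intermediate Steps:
N(f, B) = I*√14 (N(f, B) = √(-14) = I*√14)
Q = -278739/(-100110 + I*√14) (Q = -9*(250240 - 219269)/(-100110 + I*√14) = -278739/(-100110 + I*√14) ≈ 2.7843 + 0.00010407*I)
2696*(-24) - Q = 2696*(-24) - (13952280645/5011006057 + 278739*I*√14/10022012114) = -64704 + (-13952280645/5011006057 - 278739*I*√14/10022012114) = -324246088192773/5011006057 - 278739*I*√14/10022012114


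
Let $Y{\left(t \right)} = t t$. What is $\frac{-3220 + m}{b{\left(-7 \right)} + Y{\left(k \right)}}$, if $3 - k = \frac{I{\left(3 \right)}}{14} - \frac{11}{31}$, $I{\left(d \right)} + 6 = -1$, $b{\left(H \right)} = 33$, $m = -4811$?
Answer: $- \frac{30871164}{183973} \approx -167.8$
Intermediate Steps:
$I{\left(d \right)} = -7$ ($I{\left(d \right)} = -6 - 1 = -7$)
$k = \frac{239}{62}$ ($k = 3 - \left(- \frac{7}{14} - \frac{11}{31}\right) = 3 - \left(\left(-7\right) \frac{1}{14} - \frac{11}{31}\right) = 3 - \left(- \frac{1}{2} - \frac{11}{31}\right) = 3 - - \frac{53}{62} = 3 + \frac{53}{62} = \frac{239}{62} \approx 3.8548$)
$Y{\left(t \right)} = t^{2}$
$\frac{-3220 + m}{b{\left(-7 \right)} + Y{\left(k \right)}} = \frac{-3220 - 4811}{33 + \left(\frac{239}{62}\right)^{2}} = - \frac{8031}{33 + \frac{57121}{3844}} = - \frac{8031}{\frac{183973}{3844}} = \left(-8031\right) \frac{3844}{183973} = - \frac{30871164}{183973}$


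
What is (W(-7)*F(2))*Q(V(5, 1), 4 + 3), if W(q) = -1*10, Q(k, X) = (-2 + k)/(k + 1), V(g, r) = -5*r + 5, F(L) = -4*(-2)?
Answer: 160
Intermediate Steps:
F(L) = 8
V(g, r) = 5 - 5*r
Q(k, X) = (-2 + k)/(1 + k)
W(q) = -10
(W(-7)*F(2))*Q(V(5, 1), 4 + 3) = (-10*8)*((-2 + (5 - 5*1))/(1 + (5 - 5*1))) = -80*(-2 + (5 - 5))/(1 + (5 - 5)) = -80*(-2 + 0)/(1 + 0) = -80*(-2)/1 = -80*(-2) = 160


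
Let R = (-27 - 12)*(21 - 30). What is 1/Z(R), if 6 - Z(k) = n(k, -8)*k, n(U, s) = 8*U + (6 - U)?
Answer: -1/864507 ≈ -1.1567e-6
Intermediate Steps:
n(U, s) = 6 + 7*U
R = 351 (R = -39*(-9) = 351)
Z(k) = 6 - k*(6 + 7*k) (Z(k) = 6 - (6 + 7*k)*k = 6 - k*(6 + 7*k))
1/Z(R) = 1/(6 - 1*351*(6 + 7*351)) = 1/(6 - 1*351*(6 + 2457)) = 1/(6 - 1*351*2463) = 1/(6 - 864513) = 1/(-864507) = -1/864507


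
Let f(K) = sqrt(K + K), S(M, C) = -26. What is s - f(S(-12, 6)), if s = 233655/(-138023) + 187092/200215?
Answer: -911227683/1201490215 - 2*I*sqrt(13) ≈ -0.75841 - 7.2111*I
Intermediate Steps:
f(K) = sqrt(2)*sqrt(K) (f(K) = sqrt(2*K) = sqrt(2)*sqrt(K))
s = -911227683/1201490215 (s = 233655*(-1/138023) + 187092*(1/200215) = -233655/138023 + 187092/200215 = -911227683/1201490215 ≈ -0.75841)
s - f(S(-12, 6)) = -911227683/1201490215 - sqrt(2)*sqrt(-26) = -911227683/1201490215 - sqrt(2)*I*sqrt(26) = -911227683/1201490215 - 2*I*sqrt(13)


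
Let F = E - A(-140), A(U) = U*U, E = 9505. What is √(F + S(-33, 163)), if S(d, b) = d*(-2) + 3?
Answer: 3*I*√1114 ≈ 100.13*I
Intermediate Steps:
A(U) = U²
F = -10095 (F = 9505 - 1*(-140)² = 9505 - 1*19600 = 9505 - 19600 = -10095)
S(d, b) = 3 - 2*d (S(d, b) = -2*d + 3 = 3 - 2*d)
√(F + S(-33, 163)) = √(-10095 + (3 - 2*(-33))) = √(-10095 + (3 + 66)) = √(-10095 + 69) = √(-10026) = 3*I*√1114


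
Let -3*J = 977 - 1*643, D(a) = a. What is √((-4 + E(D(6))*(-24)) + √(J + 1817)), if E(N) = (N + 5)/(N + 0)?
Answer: √(-432 + 3*√15351)/3 ≈ 2.5885*I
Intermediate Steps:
J = -334/3 (J = -(977 - 1*643)/3 = -(977 - 643)/3 = -⅓*334 = -334/3 ≈ -111.33)
E(N) = (5 + N)/N
√((-4 + E(D(6))*(-24)) + √(J + 1817)) = √((-4 + ((5 + 6)/6)*(-24)) + √(-334/3 + 1817)) = √((-4 + ((⅙)*11)*(-24)) + √(5117/3)) = √((-4 + (11/6)*(-24)) + √15351/3) = √((-4 - 44) + √15351/3) = √(-48 + √15351/3)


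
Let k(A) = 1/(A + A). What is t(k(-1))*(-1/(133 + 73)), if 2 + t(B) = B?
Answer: 5/412 ≈ 0.012136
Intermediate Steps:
k(A) = 1/(2*A)
t(B) = -2 + B
t(k(-1))*(-1/(133 + 73)) = (-2 + (1/2)/(-1))*(-1/(133 + 73)) = (-2 + (1/2)*(-1))*(-1/206) = (-2 - 1/2)*(-1*1/206) = -5/2*(-1/206) = 5/412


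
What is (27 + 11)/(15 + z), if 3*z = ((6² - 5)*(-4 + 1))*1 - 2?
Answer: -57/25 ≈ -2.2800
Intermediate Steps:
z = -95/3 (z = (((6² - 5)*(-4 + 1))*1 - 2)/3 = (((36 - 5)*(-3))*1 - 2)/3 = ((31*(-3))*1 - 2)/3 = (-93*1 - 2)/3 = (-93 - 2)/3 = (⅓)*(-95) = -95/3 ≈ -31.667)
(27 + 11)/(15 + z) = (27 + 11)/(15 - 95/3) = 38/(-50/3) = -3/50*38 = -57/25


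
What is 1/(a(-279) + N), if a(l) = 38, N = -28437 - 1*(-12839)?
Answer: -1/15560 ≈ -6.4267e-5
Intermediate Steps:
N = -15598 (N = -28437 + 12839 = -15598)
1/(a(-279) + N) = 1/(38 - 15598) = 1/(-15560) = -1/15560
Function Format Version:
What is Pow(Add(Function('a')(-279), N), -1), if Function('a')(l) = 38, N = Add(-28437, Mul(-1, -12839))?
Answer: Rational(-1, 15560) ≈ -6.4267e-5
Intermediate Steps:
N = -15598 (N = Add(-28437, 12839) = -15598)
Pow(Add(Function('a')(-279), N), -1) = Pow(Add(38, -15598), -1) = Pow(-15560, -1) = Rational(-1, 15560)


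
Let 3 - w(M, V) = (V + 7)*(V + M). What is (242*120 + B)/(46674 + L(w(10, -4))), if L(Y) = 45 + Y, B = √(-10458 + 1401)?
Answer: 605/973 + I*√9057/46704 ≈ 0.62179 + 0.0020377*I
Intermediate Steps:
B = I*√9057 (B = √(-9057) = I*√9057 ≈ 95.168*I)
w(M, V) = 3 - (7 + V)*(M + V) (w(M, V) = 3 - (V + 7)*(V + M) = 3 - (7 + V)*(M + V))
(242*120 + B)/(46674 + L(w(10, -4))) = (242*120 + I*√9057)/(46674 + (45 + (3 - 1*(-4)² - 7*10 - 7*(-4) - 1*10*(-4)))) = (29040 + I*√9057)/(46674 + (45 + (3 - 1*16 - 70 + 28 + 40))) = (29040 + I*√9057)/(46674 + (45 + (3 - 16 - 70 + 28 + 40))) = (29040 + I*√9057)/(46674 + (45 - 15)) = (29040 + I*√9057)/(46674 + 30) = (29040 + I*√9057)/46704 = (29040 + I*√9057)*(1/46704) = 605/973 + I*√9057/46704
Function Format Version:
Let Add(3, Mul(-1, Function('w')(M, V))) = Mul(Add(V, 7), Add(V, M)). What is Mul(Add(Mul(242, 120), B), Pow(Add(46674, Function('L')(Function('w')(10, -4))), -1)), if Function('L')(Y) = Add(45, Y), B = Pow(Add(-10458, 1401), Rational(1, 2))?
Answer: Add(Rational(605, 973), Mul(Rational(1, 46704), I, Pow(9057, Rational(1, 2)))) ≈ Add(0.62179, Mul(0.0020377, I))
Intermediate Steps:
B = Mul(I, Pow(9057, Rational(1, 2))) (B = Pow(-9057, Rational(1, 2)) = Mul(I, Pow(9057, Rational(1, 2))) ≈ Mul(95.168, I))
Function('w')(M, V) = Add(3, Mul(-1, Add(7, V), Add(M, V))) (Function('w')(M, V) = Add(3, Mul(-1, Mul(Add(V, 7), Add(V, M)))) = Add(3, Mul(-1, Mul(Add(7, V), Add(M, V)))) = Add(3, Mul(-1, Add(7, V), Add(M, V))))
Mul(Add(Mul(242, 120), B), Pow(Add(46674, Function('L')(Function('w')(10, -4))), -1)) = Mul(Add(Mul(242, 120), Mul(I, Pow(9057, Rational(1, 2)))), Pow(Add(46674, Add(45, Add(3, Mul(-1, Pow(-4, 2)), Mul(-7, 10), Mul(-7, -4), Mul(-1, 10, -4)))), -1)) = Mul(Add(29040, Mul(I, Pow(9057, Rational(1, 2)))), Pow(Add(46674, Add(45, Add(3, Mul(-1, 16), -70, 28, 40))), -1)) = Mul(Add(29040, Mul(I, Pow(9057, Rational(1, 2)))), Pow(Add(46674, Add(45, Add(3, -16, -70, 28, 40))), -1)) = Mul(Add(29040, Mul(I, Pow(9057, Rational(1, 2)))), Pow(Add(46674, Add(45, -15)), -1)) = Mul(Add(29040, Mul(I, Pow(9057, Rational(1, 2)))), Pow(Add(46674, 30), -1)) = Mul(Add(29040, Mul(I, Pow(9057, Rational(1, 2)))), Pow(46704, -1)) = Mul(Add(29040, Mul(I, Pow(9057, Rational(1, 2)))), Rational(1, 46704)) = Add(Rational(605, 973), Mul(Rational(1, 46704), I, Pow(9057, Rational(1, 2))))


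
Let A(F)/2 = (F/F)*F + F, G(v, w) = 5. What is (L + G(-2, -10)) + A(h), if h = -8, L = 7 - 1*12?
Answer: -32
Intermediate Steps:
L = -5 (L = 7 - 12 = -5)
A(F) = 4*F (A(F) = 2*((F/F)*F + F) = 2*(1*F + F) = 2*(F + F) = 2*(2*F) = 4*F)
(L + G(-2, -10)) + A(h) = (-5 + 5) + 4*(-8) = 0 - 32 = -32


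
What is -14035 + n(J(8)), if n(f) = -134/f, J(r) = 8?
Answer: -56207/4 ≈ -14052.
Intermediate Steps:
-14035 + n(J(8)) = -14035 - 134/8 = -14035 - 134*⅛ = -14035 - 67/4 = -56207/4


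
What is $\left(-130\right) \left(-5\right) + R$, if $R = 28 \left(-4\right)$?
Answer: $538$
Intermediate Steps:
$R = -112$
$\left(-130\right) \left(-5\right) + R = \left(-130\right) \left(-5\right) - 112 = 650 - 112 = 538$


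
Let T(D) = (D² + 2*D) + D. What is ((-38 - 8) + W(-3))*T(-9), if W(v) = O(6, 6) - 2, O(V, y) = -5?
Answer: -2862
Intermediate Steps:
T(D) = D² + 3*D
W(v) = -7 (W(v) = -5 - 2 = -7)
((-38 - 8) + W(-3))*T(-9) = ((-38 - 8) - 7)*(-9*(3 - 9)) = (-46 - 7)*(-9*(-6)) = -53*54 = -2862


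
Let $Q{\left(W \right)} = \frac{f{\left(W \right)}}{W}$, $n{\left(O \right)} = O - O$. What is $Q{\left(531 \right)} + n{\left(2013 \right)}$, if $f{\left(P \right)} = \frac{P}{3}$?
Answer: $\frac{1}{3} \approx 0.33333$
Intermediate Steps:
$f{\left(P \right)} = \frac{P}{3}$ ($f{\left(P \right)} = P \frac{1}{3} = \frac{P}{3}$)
$n{\left(O \right)} = 0$
$Q{\left(W \right)} = \frac{1}{3}$ ($Q{\left(W \right)} = \frac{\frac{1}{3} W}{W} = \frac{1}{3}$)
$Q{\left(531 \right)} + n{\left(2013 \right)} = \frac{1}{3} + 0 = \frac{1}{3}$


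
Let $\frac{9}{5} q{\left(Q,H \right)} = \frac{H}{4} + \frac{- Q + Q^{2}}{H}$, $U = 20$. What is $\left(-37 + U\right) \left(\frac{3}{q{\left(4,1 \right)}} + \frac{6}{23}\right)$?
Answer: $- \frac{67218}{5635} \approx -11.929$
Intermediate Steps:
$q{\left(Q,H \right)} = \frac{5 H}{36} + \frac{5 \left(Q^{2} - Q\right)}{9 H}$ ($q{\left(Q,H \right)} = \frac{5 \left(\frac{H}{4} + \frac{- Q + Q^{2}}{H}\right)}{9} = \frac{5 \left(H \frac{1}{4} + \frac{Q^{2} - Q}{H}\right)}{9} = \frac{5 \left(\frac{H}{4} + \frac{Q^{2} - Q}{H}\right)}{9} = \frac{5 H}{36} + \frac{5 \left(Q^{2} - Q\right)}{9 H}$)
$\left(-37 + U\right) \left(\frac{3}{q{\left(4,1 \right)}} + \frac{6}{23}\right) = \left(-37 + 20\right) \left(\frac{3}{\frac{5}{36} \cdot 1^{-1} \left(1^{2} - 16 + 4 \cdot 4^{2}\right)} + \frac{6}{23}\right) = - 17 \left(\frac{3}{\frac{5}{36} \cdot 1 \left(1 - 16 + 4 \cdot 16\right)} + 6 \cdot \frac{1}{23}\right) = - 17 \left(\frac{3}{\frac{5}{36} \cdot 1 \left(1 - 16 + 64\right)} + \frac{6}{23}\right) = - 17 \left(\frac{3}{\frac{5}{36} \cdot 1 \cdot 49} + \frac{6}{23}\right) = - 17 \left(\frac{3}{\frac{245}{36}} + \frac{6}{23}\right) = - 17 \left(3 \cdot \frac{36}{245} + \frac{6}{23}\right) = - 17 \left(\frac{108}{245} + \frac{6}{23}\right) = \left(-17\right) \frac{3954}{5635} = - \frac{67218}{5635}$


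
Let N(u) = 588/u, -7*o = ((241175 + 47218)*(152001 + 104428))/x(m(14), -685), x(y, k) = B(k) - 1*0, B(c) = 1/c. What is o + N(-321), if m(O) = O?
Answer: 774333703502249/107 ≈ 7.2368e+12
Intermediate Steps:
x(y, k) = 1/k (x(y, k) = 1/k - 1*0 = 1/k + 0 = 1/k)
o = 7236763584135 (o = -(241175 + 47218)*(152001 + 104428)/(7*(1/(-685))) = -288393*256429/(7*(-1/685)) = -10564618371*(-685) = -1/7*(-50657345088945) = 7236763584135)
o + N(-321) = 7236763584135 + 588/(-321) = 7236763584135 + 588*(-1/321) = 7236763584135 - 196/107 = 774333703502249/107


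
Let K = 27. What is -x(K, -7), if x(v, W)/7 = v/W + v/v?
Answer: 20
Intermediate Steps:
x(v, W) = 7 + 7*v/W (x(v, W) = 7*(v/W + v/v) = 7*(v/W + 1) = 7*(1 + v/W) = 7 + 7*v/W)
-x(K, -7) = -(7 + 7*27/(-7)) = -(7 + 7*27*(-⅐)) = -(7 - 27) = -1*(-20) = 20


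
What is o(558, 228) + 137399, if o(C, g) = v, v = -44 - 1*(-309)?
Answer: 137664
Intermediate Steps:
v = 265 (v = -44 + 309 = 265)
o(C, g) = 265
o(558, 228) + 137399 = 265 + 137399 = 137664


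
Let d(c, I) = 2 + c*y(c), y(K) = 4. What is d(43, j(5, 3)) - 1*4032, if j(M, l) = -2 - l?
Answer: -3858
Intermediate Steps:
d(c, I) = 2 + 4*c (d(c, I) = 2 + c*4 = 2 + 4*c)
d(43, j(5, 3)) - 1*4032 = (2 + 4*43) - 1*4032 = (2 + 172) - 4032 = 174 - 4032 = -3858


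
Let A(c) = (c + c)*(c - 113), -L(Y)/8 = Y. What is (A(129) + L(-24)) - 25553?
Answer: -21233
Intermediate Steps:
L(Y) = -8*Y
A(c) = 2*c*(-113 + c) (A(c) = (2*c)*(-113 + c) = 2*c*(-113 + c))
(A(129) + L(-24)) - 25553 = (2*129*(-113 + 129) - 8*(-24)) - 25553 = (2*129*16 + 192) - 25553 = (4128 + 192) - 25553 = 4320 - 25553 = -21233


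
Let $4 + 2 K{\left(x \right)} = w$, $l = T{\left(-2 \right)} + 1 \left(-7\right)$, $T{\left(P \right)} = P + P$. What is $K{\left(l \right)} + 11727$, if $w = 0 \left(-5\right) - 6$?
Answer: $11722$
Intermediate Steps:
$T{\left(P \right)} = 2 P$
$l = -11$ ($l = 2 \left(-2\right) + 1 \left(-7\right) = -4 - 7 = -11$)
$w = -6$ ($w = 0 - 6 = -6$)
$K{\left(x \right)} = -5$ ($K{\left(x \right)} = -2 + \frac{1}{2} \left(-6\right) = -2 - 3 = -5$)
$K{\left(l \right)} + 11727 = -5 + 11727 = 11722$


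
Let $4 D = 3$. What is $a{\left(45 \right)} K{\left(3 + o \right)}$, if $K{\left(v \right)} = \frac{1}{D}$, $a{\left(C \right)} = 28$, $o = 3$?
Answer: $\frac{112}{3} \approx 37.333$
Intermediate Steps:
$D = \frac{3}{4}$ ($D = \frac{1}{4} \cdot 3 = \frac{3}{4} \approx 0.75$)
$K{\left(v \right)} = \frac{4}{3}$ ($K{\left(v \right)} = \frac{1}{\frac{3}{4}} = \frac{4}{3}$)
$a{\left(45 \right)} K{\left(3 + o \right)} = 28 \cdot \frac{4}{3} = \frac{112}{3}$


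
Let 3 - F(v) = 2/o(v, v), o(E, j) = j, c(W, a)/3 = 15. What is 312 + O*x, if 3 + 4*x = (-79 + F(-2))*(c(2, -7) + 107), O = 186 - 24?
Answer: -923019/2 ≈ -4.6151e+5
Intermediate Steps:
O = 162
c(W, a) = 45 (c(W, a) = 3*15 = 45)
F(v) = 3 - 2/v
x = -11403/4 (x = -3/4 + ((-79 + (3 - 2/(-2)))*(45 + 107))/4 = -3/4 + ((-79 + (3 - 2*(-1/2)))*152)/4 = -3/4 + ((-79 + (3 + 1))*152)/4 = -3/4 + ((-79 + 4)*152)/4 = -3/4 + (-75*152)/4 = -3/4 + (1/4)*(-11400) = -3/4 - 2850 = -11403/4 ≈ -2850.8)
312 + O*x = 312 + 162*(-11403/4) = 312 - 923643/2 = -923019/2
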